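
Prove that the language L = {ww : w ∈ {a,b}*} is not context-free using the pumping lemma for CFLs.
Assume for contradiction that L is context-free, and let p ≥ 1 be the pumping length given by the pumping lemma for CFLs.
Choose s = a^p b^p a^p b^p. Then s ∈ L (take w = a^p b^p) and |s| = 4p ≥ p.
By the CFL pumping lemma, s = uvxyz for some u, v, x, y, z with |vxy| ≤ p, |vy| ≥ 1, and uv^i xy^i z ∈ L for every i ≥ 0.

Write s as four blocks A₁ B₁ A₂ B₂ with A₁ = A₂ = a^p and B₁ = B₂ = b^p. Since |vxy| ≤ p, the window vxy lies inside at most two adjacent blocks. Take i = 0 and let t = uxz, so |t| = 4p − |vy| with 1 ≤ |vy| ≤ p. If |t| is odd, t ∉ L immediately, so assume |vy| is even (hence |vy| ≥ 2) and |t|/2 = 2p − |vy|/2, which satisfies p ≤ |t|/2 ≤ 2p − 1.

Case 1 (vxy inside A₁B₁): t = a^(p−j) b^(p−l) a^p b^p with j + l = |vy|. The second half of t has length < 2p, so it is a suffix of the trailing a^p b^p and ends in b; the first half is a^(p−j) b^(p−l) a^((j+l)/2), which ends in a because (j+l)/2 ≥ 1. The halves differ, so t ∉ L.

Case 2 (vxy inside B₁A₂, straddling the middle): t = a^p b^(p−j) a^(p−l) b^p with j + l = |vy|. If t = ww, then w is a prefix of t of length ≥ p, so w begins with a^p; and w is a suffix of t of length ≥ p, so w ends with b^p. That forces |w| ≥ 2p, contradicting |w| = |t|/2 ≤ 2p − 1. So t ∉ L.

Case 3 (vxy inside A₂B₂): t = a^p b^p a^(p−j) b^(p−l) with j + l = |vy|. The first half of t is a prefix of a^p b^p, so it begins with a; the second half is b^((j+l)/2) a^(p−j) b^(p−l), which begins with b. The halves differ, so t ∉ L.

In every case uv⁰xy⁰z = uxz ∉ L.

This contradicts the CFL pumping lemma, which requires uv^i xy^i z ∈ L for all i ≥ 0.
Hence L = {ww : w ∈ {a,b}*} is not context-free. ∎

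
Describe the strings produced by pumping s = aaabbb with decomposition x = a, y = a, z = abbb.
{xy^i z : i ≥ 0} = {a^(2+i) b^3 : i ≥ 0} = {aabbb, aaabbb, aaaabbb, ...}

With x = a, y = a, z = abbb: Starting with aaabbb and pumping the second 'a', we get strings with 2+i a's followed by 3 b's for i = 0, 1, 2, ...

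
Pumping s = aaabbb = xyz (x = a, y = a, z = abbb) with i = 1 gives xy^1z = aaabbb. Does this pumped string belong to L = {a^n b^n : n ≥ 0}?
Yes

xy¹z = a · a · abbb = aaabbb.
aaabbb = a^3 b^3 has equal counts (3 = 3), so it is in L.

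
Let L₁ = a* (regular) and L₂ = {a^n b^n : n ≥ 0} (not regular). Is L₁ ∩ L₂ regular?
Yes — L₁ ∩ L₂ is regular.

A string of a* contains no b's, and the only string of {a^n b^n} with no b's is ε (n = 0). So L₁ ∩ L₂ = {ε}, a finite language, which is regular.

Note that the bare facts "L₁ regular, L₂ non-regular" do not settle the question by themselves: the closure of regular languages under ∪, ∩, complement and difference applies only when BOTH operands are regular. With a non-regular operand the result can come out regular or non-regular depending on the specific languages, so one has to work out L₁ ∩ L₂ for this particular pair, as above.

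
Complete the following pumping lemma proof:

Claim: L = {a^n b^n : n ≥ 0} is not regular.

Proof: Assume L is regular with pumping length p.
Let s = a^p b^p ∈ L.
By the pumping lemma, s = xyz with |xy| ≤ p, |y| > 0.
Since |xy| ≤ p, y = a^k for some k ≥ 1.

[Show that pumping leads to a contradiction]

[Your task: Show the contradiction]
Consider xy²z = a^(p+k) b^p.

Since k ≥ 1, we have p + k > p.
So xy²z has more a's than b's: (p+k) a's vs p b's.
This means xy²z ∉ L because a^n b^n requires equal counts.

This contradicts the pumping lemma which states xy²z ∈ L.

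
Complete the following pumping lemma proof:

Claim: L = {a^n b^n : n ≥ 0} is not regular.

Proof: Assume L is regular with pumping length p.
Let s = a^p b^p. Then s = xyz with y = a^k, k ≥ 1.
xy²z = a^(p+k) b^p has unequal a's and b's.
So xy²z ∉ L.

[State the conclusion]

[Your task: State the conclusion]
This contradicts the pumping lemma for regular languages,
which guarantees xy^i z ∈ L for all i ≥ 0.

Since our assumption that L is regular leads to a contradiction,
we conclude that L = {a^n b^n : n ≥ 0} is NOT regular. ∎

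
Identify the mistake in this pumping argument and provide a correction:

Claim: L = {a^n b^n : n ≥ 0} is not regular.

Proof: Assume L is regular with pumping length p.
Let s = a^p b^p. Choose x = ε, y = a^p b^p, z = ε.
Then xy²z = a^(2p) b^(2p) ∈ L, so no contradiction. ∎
Error: The decomposition violates |xy| ≤ p. With y = a^p b^p, |xy| = |y| = 2p > p. (The proof also miscomputes xy²z, which would be a^p b^p a^p b^p rather than a^(2p) b^(2p), and it wrongly treats one harmless decomposition as settling the matter — the prover does not get to choose the decomposition.)

Correction: The pumping lemma requires |xy| ≤ p, and the argument must handle every decomposition satisfying |xy| ≤ p, |y| ≥ 1. Since s starts with p a's, any such y consists only of a's, say y = a^k with k ≥ 1. Then xy²z = a^(p+k) b^p has unequal numbers of a's and b's, so xy²z ∉ L — the required contradiction.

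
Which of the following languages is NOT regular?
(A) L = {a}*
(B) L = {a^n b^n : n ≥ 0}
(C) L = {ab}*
(B) {a^n b^n : n ≥ 0}

(B) L = {a^n b^n : n ≥ 0} is NOT regular.

The pumping lemma can be used to prove this:
After pumping, the number of a's and b's become unequal

The other languages are regular because they can be recognized by finite automata.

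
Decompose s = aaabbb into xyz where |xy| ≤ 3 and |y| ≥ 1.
x = 'a', y = 'a', z = 'abbb'

For s = aaabbb and p = 3, one valid decomposition is:
- x = 'a' (length 1)
- y = 'a' (length 1)
- z = 'abbb' (length 4)

Verification:
- xyz = 'a' + 'a' + 'abbb' = aaabbb ✓
- |xy| = 2 ≤ 3 ✓
- |y| = 1 > 0 ✓

All pumping lemma constraints are satisfied.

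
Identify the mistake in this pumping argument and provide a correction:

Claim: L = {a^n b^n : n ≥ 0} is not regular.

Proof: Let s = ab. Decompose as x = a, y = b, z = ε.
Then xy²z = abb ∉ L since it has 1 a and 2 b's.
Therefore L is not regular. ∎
Error: The string s = ab might be shorter than the pumping length p.

Correction: Choose s = a^p b^p to ensure |s| ≥ p. Also, the decomposition is wrong: with |xy| ≤ p, y cannot include b's when s starts with p a's.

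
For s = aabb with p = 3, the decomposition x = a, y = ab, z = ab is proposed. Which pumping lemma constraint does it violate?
Violated: xyz = s

The decomposition x = a, y = ab, z = ab for s = aabb with p = 3
violates the constraint: xyz = s

xyz = 'a' + 'ab' + 'ab' = 'aabab' ≠ 'aabb' = s. The decomposition doesn't reconstruct s.

Pumping lemma constraints:
1. xyz = s (decomposition is valid)
2. |xy| ≤ p
3. |y| > 0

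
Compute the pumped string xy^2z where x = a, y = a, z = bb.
aaabb

Given x = 'a', y = 'a', z = 'bb' and i = 2:

xy^2z = x + y·y·...·y (2 times) + z
       = 'a' + 'a'^2 + 'bb'
       = 'a' + 'aa' + 'bb'
       = 'aaabb'

The pumped string is 'aaabb' with length 5.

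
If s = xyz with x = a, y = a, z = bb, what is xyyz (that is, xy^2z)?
aaabb

Given x = 'a', y = 'a', z = 'bb' and i = 2:

xy^2z = x + y·y·...·y (2 times) + z
       = 'a' + 'a'^2 + 'bb'
       = 'a' + 'aa' + 'bb'
       = 'aaabb'

The pumped string is 'aaabb' with length 5.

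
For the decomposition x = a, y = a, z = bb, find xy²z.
aaabb

Given x = 'a', y = 'a', z = 'bb' and i = 2:

xy^2z = x + y·y·...·y (2 times) + z
       = 'a' + 'a'^2 + 'bb'
       = 'a' + 'aa' + 'bb'
       = 'aaabb'

The pumped string is 'aaabb' with length 5.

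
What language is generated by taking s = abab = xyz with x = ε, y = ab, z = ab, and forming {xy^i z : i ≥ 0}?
{xy^i z : i ≥ 0} = {(ab)^(i+1) : i ≥ 0} = {ab, abab, ababab, ...}

With x = ε, y = ab, z = ab: Pumping 'ab' gives strings of alternating a's and b's.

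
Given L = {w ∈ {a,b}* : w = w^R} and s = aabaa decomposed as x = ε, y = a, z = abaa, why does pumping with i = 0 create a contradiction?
xy⁰z = abaa ∉ L

Pumping with i = 0 replaces y = a by y⁰ = ε:
- Original: s = xyz = aabaa; aabaa reversed is aabaa, the same string, so it is a palindrome and is in L
- Pumped: xy⁰z = ε · ε · abaa = abaa
- abaa reversed is aaba ≠ abaa, so it is not a palindrome and is not in L

The pumping lemma would require xy⁰z ∈ L, so this decomposition yields a contradiction.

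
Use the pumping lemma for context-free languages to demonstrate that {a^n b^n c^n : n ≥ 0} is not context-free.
Assume for contradiction that L is context-free, and let p ≥ 1 be the pumping length given by the pumping lemma for CFLs.
Choose s = a^p b^p c^p. Then s ∈ L and |s| = 3p ≥ p.
By the CFL pumping lemma, s = uvxyz for some u, v, x, y, z with |vxy| ≤ p, |vy| ≥ 1, and uv^i xy^i z ∈ L for every i ≥ 0.

Because |vxy| ≤ p, the window vxy cannot contain both an a and a c: any substring of s containing both must include the entire block b^p plus at least one a and one c, so it has length ≥ p + 2 > p.
Hence at least one of the letters a, c does not occur in vy at all.

Take i = 0: the string uxz is obtained from s by deleting |vy| ≥ 1 symbols, so |uxz| = 3p − |vy| < 3p.
But the letter (a or c) that does not occur in vy still occurs exactly p times in uxz. Every string of L with exactly p copies of some letter is a^p b^p c^p, of length 3p. Since |uxz| < 3p, uxz ∉ L.

This contradicts the CFL pumping lemma, which requires uv^i xy^i z ∈ L for all i ≥ 0.
Hence L = {a^n b^n c^n : n ≥ 0} is not context-free. ∎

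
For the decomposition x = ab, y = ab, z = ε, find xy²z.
ababab

Given x = 'ab', y = 'ab', z = '' and i = 2:

xy^2z = x + y·y·...·y (2 times) + z
       = 'ab' + 'ab'^2 + ''
       = 'ab' + 'abab' + ''
       = 'ababab'

The pumped string is 'ababab' with length 6.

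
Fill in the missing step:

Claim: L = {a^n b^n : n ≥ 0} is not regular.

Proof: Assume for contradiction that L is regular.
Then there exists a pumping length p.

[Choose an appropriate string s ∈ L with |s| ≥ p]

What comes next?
s = a^p b^p

This string is in L (has equal a's and b's) and has length 2p ≥ p.
Any decomposition xyz with |xy| ≤ p means y consists only of a's,
so pumping will unbalance the counts.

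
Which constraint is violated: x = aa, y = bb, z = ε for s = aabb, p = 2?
Violated: |xy| ≤ p

The decomposition x = aa, y = bb, z = ε for s = aabb with p = 2
violates the constraint: |xy| ≤ p

|xy| = |aabb| = 4 > 2 = p. The decomposition puts too many characters in xy.

Pumping lemma constraints:
1. xyz = s (decomposition is valid)
2. |xy| ≤ p
3. |y| > 0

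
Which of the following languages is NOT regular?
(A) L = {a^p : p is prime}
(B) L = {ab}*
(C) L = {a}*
(A) {a^p : p is prime}

(A) L = {a^p : p is prime} is NOT regular.

The pumping lemma can be used to prove this:
After pumping, the length becomes composite

The other languages are regular because they can be recognized by finite automata.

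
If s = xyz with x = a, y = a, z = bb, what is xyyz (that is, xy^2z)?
aaabb

Given x = 'a', y = 'a', z = 'bb' and i = 2:

xy^2z = x + y·y·...·y (2 times) + z
       = 'a' + 'a'^2 + 'bb'
       = 'a' + 'aa' + 'bb'
       = 'aaabb'

The pumped string is 'aaabb' with length 5.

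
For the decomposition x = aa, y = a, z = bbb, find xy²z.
aaaabbb

Given x = 'aa', y = 'a', z = 'bbb' and i = 2:

xy^2z = x + y·y·...·y (2 times) + z
       = 'aa' + 'a'^2 + 'bbb'
       = 'aa' + 'aa' + 'bbb'
       = 'aaaabbb'

The pumped string is 'aaaabbb' with length 7.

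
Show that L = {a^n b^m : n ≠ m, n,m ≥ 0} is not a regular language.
Assume for contradiction that L is regular, and let p ≥ 1 be the pumping length given by the pumping lemma.
Choose s = a^p b^(p + p!). Then s ∈ L because p ≠ p + p! (as p! ≥ 1), and |s| ≥ p.
By the pumping lemma, s = xyz for some x, y, z with |xy| ≤ p, |y| ≥ 1, and xy^i z ∈ L for every i ≥ 0.
Since |xy| ≤ p and the first p symbols of s are all a's, y = a^k for some k with 1 ≤ k ≤ p.
For every i ≥ 0, xy^i z = a^(p + (i − 1)k) b^(p + p!).

Because 1 ≤ k ≤ p, k divides p!. Let t = p!/k (a positive integer) and take i = t + 1.
Then the number of a's is p + tk = p + p!, which equals the number of b's.
So xy^(t+1) z = a^(p + p!) b^(p + p!) has equally many a's and b's and is NOT in L.

This contradicts the pumping lemma, which requires xy^i z ∈ L for all i ≥ 0.
Hence L = {a^n b^m : n ≠ m, n,m ≥ 0} is not regular. ∎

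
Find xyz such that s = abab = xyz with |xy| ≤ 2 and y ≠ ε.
x = '', y = 'a', z = 'bab'

For s = abab and p = 2, one valid decomposition is:
- x = '' (length 0)
- y = 'a' (length 1)
- z = 'bab' (length 3)

Verification:
- xyz = '' + 'a' + 'bab' = abab ✓
- |xy| = 1 ≤ 2 ✓
- |y| = 1 > 0 ✓

All pumping lemma constraints are satisfied.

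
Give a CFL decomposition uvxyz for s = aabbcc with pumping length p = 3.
u='aa', v='b', x='b', y='c', z='c'

For s = aabbcc with pumping length p = 3:

One valid decomposition:
- u = 'aa'
- v = 'b'
- x = 'b'
- y = 'c'
- z = 'c'

Verification:
- uvxyz = 'aa' + 'b' + 'b' + 'c' + 'c' = aabbcc ✓
- |vxy| = |'bbc'| = 3 ≤ 3 ✓
- |vy| = |'bc'| = 2 > 0 ✓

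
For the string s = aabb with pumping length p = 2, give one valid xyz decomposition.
x = '', y = 'a', z = 'abb'

For s = aabb and p = 2, one valid decomposition is:
- x = '' (length 0)
- y = 'a' (length 1)
- z = 'abb' (length 3)

Verification:
- xyz = '' + 'a' + 'abb' = aabb ✓
- |xy| = 1 ≤ 2 ✓
- |y| = 1 > 0 ✓

All pumping lemma constraints are satisfied.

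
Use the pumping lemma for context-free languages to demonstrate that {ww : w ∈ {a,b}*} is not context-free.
Assume for contradiction that L is context-free, and let p ≥ 1 be the pumping length given by the pumping lemma for CFLs.
Choose s = a^p b^p a^p b^p. Then s ∈ L (take w = a^p b^p) and |s| = 4p ≥ p.
By the CFL pumping lemma, s = uvxyz for some u, v, x, y, z with |vxy| ≤ p, |vy| ≥ 1, and uv^i xy^i z ∈ L for every i ≥ 0.

Write s as four blocks A₁ B₁ A₂ B₂ with A₁ = A₂ = a^p and B₁ = B₂ = b^p. Since |vxy| ≤ p, the window vxy lies inside at most two adjacent blocks. Take i = 0 and let t = uxz, so |t| = 4p − |vy| with 1 ≤ |vy| ≤ p. If |t| is odd, t ∉ L immediately, so assume |vy| is even (hence |vy| ≥ 2) and |t|/2 = 2p − |vy|/2, which satisfies p ≤ |t|/2 ≤ 2p − 1.

Case 1 (vxy inside A₁B₁): t = a^(p−j) b^(p−l) a^p b^p with j + l = |vy|. The second half of t has length < 2p, so it is a suffix of the trailing a^p b^p and ends in b; the first half is a^(p−j) b^(p−l) a^((j+l)/2), which ends in a because (j+l)/2 ≥ 1. The halves differ, so t ∉ L.

Case 2 (vxy inside B₁A₂, straddling the middle): t = a^p b^(p−j) a^(p−l) b^p with j + l = |vy|. If t = ww, then w is a prefix of t of length ≥ p, so w begins with a^p; and w is a suffix of t of length ≥ p, so w ends with b^p. That forces |w| ≥ 2p, contradicting |w| = |t|/2 ≤ 2p − 1. So t ∉ L.

Case 3 (vxy inside A₂B₂): t = a^p b^p a^(p−j) b^(p−l) with j + l = |vy|. The first half of t is a prefix of a^p b^p, so it begins with a; the second half is b^((j+l)/2) a^(p−j) b^(p−l), which begins with b. The halves differ, so t ∉ L.

In every case uv⁰xy⁰z = uxz ∉ L.

This contradicts the CFL pumping lemma, which requires uv^i xy^i z ∈ L for all i ≥ 0.
Hence L = {ww : w ∈ {a,b}*} is not context-free. ∎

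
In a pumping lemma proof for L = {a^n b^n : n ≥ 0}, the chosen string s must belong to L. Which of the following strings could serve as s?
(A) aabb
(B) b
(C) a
(A) aabb

The pumping lemma is applied to a string s that lies in L, so first check membership of each option:
- (A) aabb = a^2 b^2 has equal counts (2 = 2), so it is in L ✓
- (B) b has 0 a's and 1 b's; 0 ≠ 1, so it is not in L ✗
- (C) a has 1 a's and 0 b's; 1 ≠ 0, so it is not in L ✗

Only (A) aabb is in L, so it is the only candidate that could play the role of s.
(In a complete proof one picks s in terms of the pumping length p so that |s| ≥ p is guaranteed; a fixed string like aabb illustrates the shape of such an s.)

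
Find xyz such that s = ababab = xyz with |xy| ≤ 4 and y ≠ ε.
x = 'a', y = 'b', z = 'abab'

For s = ababab and p = 4, one valid decomposition is:
- x = 'a' (length 1)
- y = 'b' (length 1)
- z = 'abab' (length 4)

Verification:
- xyz = 'a' + 'b' + 'abab' = ababab ✓
- |xy| = 2 ≤ 4 ✓
- |y| = 1 > 0 ✓

All pumping lemma constraints are satisfied.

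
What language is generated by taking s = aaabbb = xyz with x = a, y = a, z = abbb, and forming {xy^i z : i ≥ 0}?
{xy^i z : i ≥ 0} = {a^(2+i) b^3 : i ≥ 0} = {aabbb, aaabbb, aaaabbb, ...}

With x = a, y = a, z = abbb: Starting with aaabbb and pumping the second 'a', we get strings with 2+i a's followed by 3 b's for i = 0, 1, 2, ...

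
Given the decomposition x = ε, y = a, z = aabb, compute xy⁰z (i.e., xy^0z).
aabb

Given x = '', y = 'a', z = 'aabb' and i = 0:

xy^0z = x + y·y·...·y (0 times) + z
       = '' + 'a'^0 + 'aabb'
       = '' + '' + 'aabb'
       = 'aabb'

The pumped string is 'aabb' with length 4.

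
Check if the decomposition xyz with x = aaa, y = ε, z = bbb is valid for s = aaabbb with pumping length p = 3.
Violated: |y| > 0

The decomposition x = aaa, y = ε, z = bbb for s = aaabbb with p = 3
violates the constraint: |y| > 0

|y| = 0, but the pumping lemma requires |y| > 0 (y must be non-empty).

Pumping lemma constraints:
1. xyz = s (decomposition is valid)
2. |xy| ≤ p
3. |y| > 0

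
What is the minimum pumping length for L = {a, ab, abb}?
p = 4

For a finite language L, the pumping lemma holds vacuously if p > max|s| for s ∈ L.

The longest string in L = {a, ab, abb} has length 3.
If p = 4, then no string s ∈ L has |s| ≥ p, so the condition is vacuously true.

The minimum pumping length is p = 4.

Why no smaller p works: for any p ≤ 3, the longest string s ∈ L has |s| = 3 ≥ p, so it would
have to be pumpable; but pumping up (i = 2, 3, ...) produces ever longer strings, which cannot all lie in the
finite language L. So the pumping property fails for every p ≤ 3.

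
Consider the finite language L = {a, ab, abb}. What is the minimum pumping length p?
p = 4

For a finite language L, the pumping lemma holds vacuously if p > max|s| for s ∈ L.

The longest string in L = {a, ab, abb} has length 3.
If p = 4, then no string s ∈ L has |s| ≥ p, so the condition is vacuously true.

The minimum pumping length is p = 4.

Why no smaller p works: for any p ≤ 3, the longest string s ∈ L has |s| = 3 ≥ p, so it would
have to be pumpable; but pumping up (i = 2, 3, ...) produces ever longer strings, which cannot all lie in the
finite language L. So the pumping property fails for every p ≤ 3.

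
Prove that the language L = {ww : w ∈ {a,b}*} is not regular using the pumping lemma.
Assume for contradiction that L is regular, and let p ≥ 1 be the pumping length given by the pumping lemma.
Choose s = a^p b a^p b. Then s ∈ L (take w = a^p b) and |s| = 2p + 2 ≥ p.
By the pumping lemma, s = xyz for some x, y, z with |xy| ≤ p, |y| ≥ 1, and xy^i z ∈ L for every i ≥ 0.
Since |xy| ≤ p and the first p symbols of s are all a's, y = a^k for some k with 1 ≤ k ≤ p.

Take i = 2: t = xy²z = a^(p + k) b a^p b.
Suppose t = uu for some string u. The string t contains exactly two b's and ends in b, so u contains exactly one b and ends in b; hence u = a^j b for some j, and uu = a^j b a^j b. Comparing with t = a^(p + k) b a^p b forces j = p + k (first block) and j = p (second block), which is impossible since k ≥ 1. So t ∉ L.

This contradicts the pumping lemma, which requires xy^i z ∈ L for all i ≥ 0.
Hence L = {ww : w ∈ {a,b}*} is not regular. ∎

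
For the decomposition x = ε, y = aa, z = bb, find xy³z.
aaaaaabb

Given x = '', y = 'aa', z = 'bb' and i = 3:

xy^3z = x + y·y·...·y (3 times) + z
       = '' + 'aa'^3 + 'bb'
       = '' + 'aaaaaa' + 'bb'
       = 'aaaaaabb'

The pumped string is 'aaaaaabb' with length 8.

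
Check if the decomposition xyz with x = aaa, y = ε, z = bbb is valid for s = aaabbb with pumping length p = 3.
Violated: |y| > 0

The decomposition x = aaa, y = ε, z = bbb for s = aaabbb with p = 3
violates the constraint: |y| > 0

|y| = 0, but the pumping lemma requires |y| > 0 (y must be non-empty).

Pumping lemma constraints:
1. xyz = s (decomposition is valid)
2. |xy| ≤ p
3. |y| > 0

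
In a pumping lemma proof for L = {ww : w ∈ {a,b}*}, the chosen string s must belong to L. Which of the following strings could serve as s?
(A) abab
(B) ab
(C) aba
(A) abab

The pumping lemma is applied to a string s that lies in L, so first check membership of each option:
- (A) abab splits into halves ab · ab, which are equal, so it is in L (w = ab) ✓
- (B) ab has length 2; its halves are a and b, which differ, so it is not in L ✗
- (C) aba has odd length 3, so it cannot be written as ww and is not in L ✗

Only (A) abab is in L, so it is the only candidate that could play the role of s.
(In a complete proof one picks s in terms of the pumping length p so that |s| ≥ p is guaranteed; a fixed string like abab illustrates the shape of such an s.)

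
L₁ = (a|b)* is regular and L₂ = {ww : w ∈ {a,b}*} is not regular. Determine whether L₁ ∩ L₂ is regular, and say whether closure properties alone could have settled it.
No — L₁ ∩ L₂ is not regular.

(a|b)* is all strings over {a,b}, so L₁ ∩ L₂ = {ww : w ∈ {a,b}*} = L₂ itself, which is not regular (pump s = a^p b a^p b).

Note that the bare facts "L₁ regular, L₂ non-regular" do not settle the question by themselves: the closure of regular languages under ∪, ∩, complement and difference applies only when BOTH operands are regular. With a non-regular operand the result can come out regular or non-regular depending on the specific languages, so one has to work out L₁ ∩ L₂ for this particular pair, as above.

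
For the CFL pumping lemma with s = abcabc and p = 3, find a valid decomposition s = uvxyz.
u='ab', v='c', x='a', y='b', z='c'

For s = abcabc with pumping length p = 3:

One valid decomposition:
- u = 'ab'
- v = 'c'
- x = 'a'
- y = 'b'
- z = 'c'

Verification:
- uvxyz = 'ab' + 'c' + 'a' + 'b' + 'c' = abcabc ✓
- |vxy| = |'cab'| = 3 ≤ 3 ✓
- |vy| = |'cb'| = 2 > 0 ✓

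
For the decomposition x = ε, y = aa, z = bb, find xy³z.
aaaaaabb

Given x = '', y = 'aa', z = 'bb' and i = 3:

xy^3z = x + y·y·...·y (3 times) + z
       = '' + 'aa'^3 + 'bb'
       = '' + 'aaaaaa' + 'bb'
       = 'aaaaaabb'

The pumped string is 'aaaaaabb' with length 8.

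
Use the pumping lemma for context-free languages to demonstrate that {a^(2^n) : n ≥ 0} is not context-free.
Assume for contradiction that L is context-free, and let p ≥ 1 be the pumping length given by the pumping lemma for CFLs.
Choose s = a^(2^p). Then s ∈ L and |s| = 2^p ≥ p.
By the CFL pumping lemma, s = uvxyz for some u, v, x, y, z with |vxy| ≤ p, |vy| ≥ 1, and uv^i xy^i z ∈ L for every i ≥ 0.
All symbols are a's, so only lengths matter: let k = |vy|, with 1 ≤ k ≤ |vxy| ≤ p < 2^p.

Take i = 2: |uv²xy²z| = 2^p + k, and 2^p < 2^p + k < 2^p + 2^p = 2^(p+1).
So the length lies strictly between consecutive powers of two and is not a power of 2; uv²xy²z ∉ L.

This contradicts the CFL pumping lemma, which requires uv^i xy^i z ∈ L for all i ≥ 0.
Hence L = {a^(2^n) : n ≥ 0} is not context-free. ∎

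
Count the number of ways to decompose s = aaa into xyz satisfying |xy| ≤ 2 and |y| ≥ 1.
3

For s = 'aaa' with pumping length p = 2:

Constraints: |xy| ≤ 2, |y| > 0

Valid decompositions (|xy| ≤ p, |y| ≥ 1):
  • x='', y='a', z='aa'
  • x='a', y='a', z='a'
  • x='', y='aa', z='a'

Total count: 3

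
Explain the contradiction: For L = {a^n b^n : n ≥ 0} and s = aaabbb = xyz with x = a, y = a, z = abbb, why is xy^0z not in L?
xy⁰z = aabbb ∉ L

Pumping with i = 0 replaces y = a by y⁰ = ε:
- Original: s = xyz = aaabbb; aaabbb = a^3 b^3 has equal counts (3 = 3), so it is in L
- Pumped: xy⁰z = a · ε · abbb = aabbb
- aabbb has 2 a's and 3 b's; 2 ≠ 3, so it is not in L

The pumping lemma would require xy⁰z ∈ L, so this decomposition yields a contradiction.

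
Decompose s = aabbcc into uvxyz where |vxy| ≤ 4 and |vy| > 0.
u='a', v='a', x='bb', y='c', z='c'

For s = aabbcc with pumping length p = 4:

One valid decomposition:
- u = 'a'
- v = 'a'
- x = 'bb'
- y = 'c'
- z = 'c'

Verification:
- uvxyz = 'a' + 'a' + 'bb' + 'c' + 'c' = aabbcc ✓
- |vxy| = |'abbc'| = 4 ≤ 4 ✓
- |vy| = |'ac'| = 2 > 0 ✓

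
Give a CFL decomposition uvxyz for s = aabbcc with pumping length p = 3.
u='aa', v='b', x='b', y='c', z='c'

For s = aabbcc with pumping length p = 3:

One valid decomposition:
- u = 'aa'
- v = 'b'
- x = 'b'
- y = 'c'
- z = 'c'

Verification:
- uvxyz = 'aa' + 'b' + 'b' + 'c' + 'c' = aabbcc ✓
- |vxy| = |'bbc'| = 3 ≤ 3 ✓
- |vy| = |'bc'| = 2 > 0 ✓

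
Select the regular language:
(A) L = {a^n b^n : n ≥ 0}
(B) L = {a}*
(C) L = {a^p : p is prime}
(B) {a}*

(B) L = {a}* is regular.

This can be recognized by a finite automaton (DFA/NFA).
Regular expressions like {a}* define regular languages.

The other choices are not regular:
- {a^p : p is prime}: After pumping, the length becomes composite
- {a^n b^n : n ≥ 0}: After pumping, the number of a's and b's become unequal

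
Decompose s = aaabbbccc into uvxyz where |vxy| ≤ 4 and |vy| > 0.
u='aa', v='a', x='bb', y='b', z='ccc'

For s = aaabbbccc with pumping length p = 4:

One valid decomposition:
- u = 'aa'
- v = 'a'
- x = 'bb'
- y = 'b'
- z = 'ccc'

Verification:
- uvxyz = 'aa' + 'a' + 'bb' + 'b' + 'ccc' = aaabbbccc ✓
- |vxy| = |'abbb'| = 4 ≤ 4 ✓
- |vy| = |'ab'| = 2 > 0 ✓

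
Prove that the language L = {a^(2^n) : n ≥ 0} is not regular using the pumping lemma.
Assume for contradiction that L is regular, and let p ≥ 1 be the pumping length given by the pumping lemma.
Choose s = a^(2^p). Then s ∈ L and |s| = 2^p ≥ p.
By the pumping lemma, s = xyz for some x, y, z with |xy| ≤ p, |y| ≥ 1, and xy^i z ∈ L for every i ≥ 0.
Here y = a^k for some k with 1 ≤ k ≤ |xy| ≤ p, and p < 2^p.

Take i = 2: |xy²z| = 2^p + k.
Now 2^p < 2^p + k ≤ 2^p + p < 2^p + 2^p = 2^(p+1).
So |xy²z| lies strictly between the consecutive powers of two 2^p and 2^(p+1), hence is not a power of 2, and xy²z ∉ L.

This contradicts the pumping lemma, which requires xy^i z ∈ L for all i ≥ 0.
Hence L = {a^(2^n) : n ≥ 0} is not regular. ∎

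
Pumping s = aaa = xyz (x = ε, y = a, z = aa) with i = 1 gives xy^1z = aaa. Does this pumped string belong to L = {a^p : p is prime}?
Yes

xy¹z = ε · a · aa = aaa.
aaa has length 3, which is prime, so it is in L.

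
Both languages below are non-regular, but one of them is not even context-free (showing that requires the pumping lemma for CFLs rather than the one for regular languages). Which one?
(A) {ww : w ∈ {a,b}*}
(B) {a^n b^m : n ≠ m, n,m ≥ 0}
(A) {ww : w ∈ {a,b}*}

(A) {ww : w ∈ {a,b}*} requires the CFL pumping lemma.

- {a^n b^m : n ≠ m, n,m ≥ 0} is context-free (but not regular)
  • Can be shown non-regular with the regular pumping lemma
  • After pumping a's, we can make n = m

- {ww : w ∈ {a,b}*} is NOT context-free
  • Requires the CFL pumping lemma to prove
  • Even a PDA cannot compare two arbitrary halves symbol by symbol; CFL pumping on a^p b^p a^p b^p fails

The CFL pumping lemma is "stronger" in that it can prove non-membership
in the larger class of context-free languages.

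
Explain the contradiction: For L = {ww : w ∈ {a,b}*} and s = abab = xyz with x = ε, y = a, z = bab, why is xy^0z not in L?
xy⁰z = bab ∉ L

Pumping with i = 0 replaces y = a by y⁰ = ε:
- Original: s = xyz = abab; abab splits into halves ab · ab, which are equal, so it is in L (w = ab)
- Pumped: xy⁰z = ε · ε · bab = bab
- bab has odd length 3, so it cannot be written as ww and is not in L

The pumping lemma would require xy⁰z ∈ L, so this decomposition yields a contradiction.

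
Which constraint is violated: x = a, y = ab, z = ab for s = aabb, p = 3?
Violated: xyz = s

The decomposition x = a, y = ab, z = ab for s = aabb with p = 3
violates the constraint: xyz = s

xyz = 'a' + 'ab' + 'ab' = 'aabab' ≠ 'aabb' = s. The decomposition doesn't reconstruct s.

Pumping lemma constraints:
1. xyz = s (decomposition is valid)
2. |xy| ≤ p
3. |y| > 0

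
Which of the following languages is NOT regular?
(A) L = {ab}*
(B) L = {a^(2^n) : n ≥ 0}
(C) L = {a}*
(B) {a^(2^n) : n ≥ 0}

(B) L = {a^(2^n) : n ≥ 0} is NOT regular.

The pumping lemma can be used to prove this:
After pumping, length is no longer a power of 2

The other languages are regular because they can be recognized by finite automata.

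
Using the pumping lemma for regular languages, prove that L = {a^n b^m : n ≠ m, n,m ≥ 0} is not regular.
Assume for contradiction that L is regular, and let p ≥ 1 be the pumping length given by the pumping lemma.
Choose s = a^p b^(p + p!). Then s ∈ L because p ≠ p + p! (as p! ≥ 1), and |s| ≥ p.
By the pumping lemma, s = xyz for some x, y, z with |xy| ≤ p, |y| ≥ 1, and xy^i z ∈ L for every i ≥ 0.
Since |xy| ≤ p and the first p symbols of s are all a's, y = a^k for some k with 1 ≤ k ≤ p.
For every i ≥ 0, xy^i z = a^(p + (i − 1)k) b^(p + p!).

Because 1 ≤ k ≤ p, k divides p!. Let t = p!/k (a positive integer) and take i = t + 1.
Then the number of a's is p + tk = p + p!, which equals the number of b's.
So xy^(t+1) z = a^(p + p!) b^(p + p!) has equally many a's and b's and is NOT in L.

This contradicts the pumping lemma, which requires xy^i z ∈ L for all i ≥ 0.
Hence L = {a^n b^m : n ≠ m, n,m ≥ 0} is not regular. ∎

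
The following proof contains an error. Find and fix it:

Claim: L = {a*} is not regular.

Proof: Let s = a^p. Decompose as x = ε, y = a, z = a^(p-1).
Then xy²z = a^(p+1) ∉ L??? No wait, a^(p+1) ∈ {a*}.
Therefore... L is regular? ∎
Error: The proof attempts to show a*  is not regular, but a* IS regular!

Correction: a* is a regular language (recognized by a simple DFA with one accepting state and self-loop on 'a'). The pumping lemma can only prove non-regularity, not regularity. For regular languages, pumping always works.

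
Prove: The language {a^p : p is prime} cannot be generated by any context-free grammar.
Assume for contradiction that L is context-free, and let p ≥ 1 be the pumping length given by the pumping lemma for CFLs.
Choose a prime q with q ≥ p and let s = a^q. Then s ∈ L and |s| = q ≥ p.
By the CFL pumping lemma, s = uvxyz for some u, v, x, y, z with |vxy| ≤ p, |vy| ≥ 1, and uv^i xy^i z ∈ L for every i ≥ 0.
All symbols are a's, so only lengths matter: let k = |vy|, with 1 ≤ k ≤ p. Then |uv^i xy^i z| = q + (i − 1)k.

Take i = q + 1: the length is q + qk = q(k + 1).
Both factors satisfy q ≥ 2 and k + 1 ≥ 2, so q(k + 1) is composite and uv^(q+1) xy^(q+1) z ∉ L.

This contradicts the CFL pumping lemma, which requires uv^i xy^i z ∈ L for all i ≥ 0.
Hence L = {a^p : p is prime} is not context-free. ∎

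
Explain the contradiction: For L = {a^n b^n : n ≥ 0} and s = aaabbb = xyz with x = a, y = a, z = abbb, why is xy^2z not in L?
xy²z = aaaabbb ∉ L

Pumping with i = 2 replaces y = a by y² = aa:
- Original: s = xyz = aaabbb; aaabbb = a^3 b^3 has equal counts (3 = 3), so it is in L
- Pumped: xy²z = a · aa · abbb = aaaabbb
- aaaabbb has 4 a's and 3 b's; 4 ≠ 3, so it is not in L

The pumping lemma would require xy²z ∈ L, so this decomposition yields a contradiction.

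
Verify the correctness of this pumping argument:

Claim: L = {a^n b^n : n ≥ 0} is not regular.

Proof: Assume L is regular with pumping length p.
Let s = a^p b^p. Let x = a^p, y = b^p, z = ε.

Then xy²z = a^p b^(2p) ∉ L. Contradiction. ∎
The proof is INCORRECT.

Error: The decomposition violates |xy| ≤ p.
With x = a^p and y = b^p, we have |xy| = 2p > p.
The pumping lemma requires |xy| ≤ p, so y must be within the first p characters.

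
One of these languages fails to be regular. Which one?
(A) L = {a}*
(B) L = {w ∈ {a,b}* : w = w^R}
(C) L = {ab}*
(B) {w ∈ {a,b}* : w = w^R}

(B) L = {w ∈ {a,b}* : w = w^R} is NOT regular.

The pumping lemma can be used to prove this:
After pumping, the string is no longer symmetric

The other languages are regular because they can be recognized by finite automata.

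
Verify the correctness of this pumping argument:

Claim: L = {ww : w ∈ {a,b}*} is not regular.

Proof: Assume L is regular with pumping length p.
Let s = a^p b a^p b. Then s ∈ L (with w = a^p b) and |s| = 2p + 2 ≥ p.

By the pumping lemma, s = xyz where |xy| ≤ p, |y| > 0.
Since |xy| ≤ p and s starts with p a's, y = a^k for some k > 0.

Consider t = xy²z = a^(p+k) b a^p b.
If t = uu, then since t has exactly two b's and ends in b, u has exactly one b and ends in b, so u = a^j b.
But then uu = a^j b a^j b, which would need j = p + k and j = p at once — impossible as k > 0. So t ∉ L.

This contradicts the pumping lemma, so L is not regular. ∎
The proof is correct.

This proof is valid because:
1. s = a^p b a^p b is in L and is chosen in terms of p, so |s| ≥ p holds for every p
2. The decomposition analysis is correct: |xy| ≤ p forces y to lie inside the leading a's
3. The contradiction is valid: the argument shows a^(p+k) b a^p b cannot be split into two equal halves
4. The conclusion follows logically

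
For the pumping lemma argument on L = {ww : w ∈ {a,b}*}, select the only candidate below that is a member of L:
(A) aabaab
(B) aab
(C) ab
(A) aabaab

The pumping lemma is applied to a string s that lies in L, so first check membership of each option:
- (A) aabaab splits into halves aab · aab, which are equal, so it is in L (w = aab) ✓
- (B) aab has odd length 3, so it cannot be written as ww and is not in L ✗
- (C) ab has length 2; its halves are a and b, which differ, so it is not in L ✗

Only (A) aabaab is in L, so it is the only candidate that could play the role of s.
(In a complete proof one picks s in terms of the pumping length p so that |s| ≥ p is guaranteed; a fixed string like aabaab illustrates the shape of such an s.)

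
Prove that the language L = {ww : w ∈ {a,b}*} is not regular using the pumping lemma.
Assume for contradiction that L is regular, and let p ≥ 1 be the pumping length given by the pumping lemma.
Choose s = a^p b a^p b. Then s ∈ L (take w = a^p b) and |s| = 2p + 2 ≥ p.
By the pumping lemma, s = xyz for some x, y, z with |xy| ≤ p, |y| ≥ 1, and xy^i z ∈ L for every i ≥ 0.
Since |xy| ≤ p and the first p symbols of s are all a's, y = a^k for some k with 1 ≤ k ≤ p.

Take i = 2: t = xy²z = a^(p + k) b a^p b.
Suppose t = uu for some string u. The string t contains exactly two b's and ends in b, so u contains exactly one b and ends in b; hence u = a^j b for some j, and uu = a^j b a^j b. Comparing with t = a^(p + k) b a^p b forces j = p + k (first block) and j = p (second block), which is impossible since k ≥ 1. So t ∉ L.

This contradicts the pumping lemma, which requires xy^i z ∈ L for all i ≥ 0.
Hence L = {ww : w ∈ {a,b}*} is not regular. ∎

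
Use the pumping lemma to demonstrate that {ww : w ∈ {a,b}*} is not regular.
Assume for contradiction that L is regular, and let p ≥ 1 be the pumping length given by the pumping lemma.
Choose s = a^p b a^p b. Then s ∈ L (take w = a^p b) and |s| = 2p + 2 ≥ p.
By the pumping lemma, s = xyz for some x, y, z with |xy| ≤ p, |y| ≥ 1, and xy^i z ∈ L for every i ≥ 0.
Since |xy| ≤ p and the first p symbols of s are all a's, y = a^k for some k with 1 ≤ k ≤ p.

Take i = 2: t = xy²z = a^(p + k) b a^p b.
Suppose t = uu for some string u. The string t contains exactly two b's and ends in b, so u contains exactly one b and ends in b; hence u = a^j b for some j, and uu = a^j b a^j b. Comparing with t = a^(p + k) b a^p b forces j = p + k (first block) and j = p (second block), which is impossible since k ≥ 1. So t ∉ L.

This contradicts the pumping lemma, which requires xy^i z ∈ L for all i ≥ 0.
Hence L = {ww : w ∈ {a,b}*} is not regular. ∎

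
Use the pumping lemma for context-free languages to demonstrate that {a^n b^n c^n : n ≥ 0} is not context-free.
Assume for contradiction that L is context-free, and let p ≥ 1 be the pumping length given by the pumping lemma for CFLs.
Choose s = a^p b^p c^p. Then s ∈ L and |s| = 3p ≥ p.
By the CFL pumping lemma, s = uvxyz for some u, v, x, y, z with |vxy| ≤ p, |vy| ≥ 1, and uv^i xy^i z ∈ L for every i ≥ 0.

Because |vxy| ≤ p, the window vxy cannot contain both an a and a c: any substring of s containing both must include the entire block b^p plus at least one a and one c, so it has length ≥ p + 2 > p.
Hence at least one of the letters a, c does not occur in vy at all.

Take i = 0: the string uxz is obtained from s by deleting |vy| ≥ 1 symbols, so |uxz| = 3p − |vy| < 3p.
But the letter (a or c) that does not occur in vy still occurs exactly p times in uxz. Every string of L with exactly p copies of some letter is a^p b^p c^p, of length 3p. Since |uxz| < 3p, uxz ∉ L.

This contradicts the CFL pumping lemma, which requires uv^i xy^i z ∈ L for all i ≥ 0.
Hence L = {a^n b^n c^n : n ≥ 0} is not context-free. ∎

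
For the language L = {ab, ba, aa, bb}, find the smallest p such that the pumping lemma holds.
p = 3

For a finite language L, the pumping lemma holds vacuously if p > max|s| for s ∈ L.

The longest string in L = {ab, ba, aa, bb} has length 2.
If p = 3, then no string s ∈ L has |s| ≥ p, so the condition is vacuously true.

The minimum pumping length is p = 3.

Why no smaller p works: for any p ≤ 2, the longest string s ∈ L has |s| = 2 ≥ p, so it would
have to be pumpable; but pumping up (i = 2, 3, ...) produces ever longer strings, which cannot all lie in the
finite language L. So the pumping property fails for every p ≤ 2.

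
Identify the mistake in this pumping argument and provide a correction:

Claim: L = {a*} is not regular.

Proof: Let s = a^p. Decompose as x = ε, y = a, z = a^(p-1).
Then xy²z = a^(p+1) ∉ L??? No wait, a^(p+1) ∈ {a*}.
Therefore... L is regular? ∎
Error: The proof attempts to show a*  is not regular, but a* IS regular!

Correction: a* is a regular language (recognized by a simple DFA with one accepting state and self-loop on 'a'). The pumping lemma can only prove non-regularity, not regularity. For regular languages, pumping always works.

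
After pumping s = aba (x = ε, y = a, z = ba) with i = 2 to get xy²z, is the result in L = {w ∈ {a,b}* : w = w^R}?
No

xy²z = ε · aa · ba = aaba.
aaba reversed is abaa ≠ aaba, so it is not a palindrome and is not in L.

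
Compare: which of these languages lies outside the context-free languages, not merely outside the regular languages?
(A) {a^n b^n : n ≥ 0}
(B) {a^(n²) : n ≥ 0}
(B) {a^(n²) : n ≥ 0}

(B) {a^(n²) : n ≥ 0} requires the CFL pumping lemma.

- {a^n b^n : n ≥ 0} is context-free (but not regular)
  • Can be shown non-regular with the regular pumping lemma
  • After pumping, the number of a's and b's become unequal

- {a^(n²) : n ≥ 0} is NOT context-free
  • Requires the CFL pumping lemma to prove
  • Gaps between squares grow unboundedly

The CFL pumping lemma is "stronger" in that it can prove non-membership
in the larger class of context-free languages.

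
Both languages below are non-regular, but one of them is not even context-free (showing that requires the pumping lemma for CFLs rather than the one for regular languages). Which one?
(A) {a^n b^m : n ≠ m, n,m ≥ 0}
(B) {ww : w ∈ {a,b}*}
(B) {ww : w ∈ {a,b}*}

(B) {ww : w ∈ {a,b}*} requires the CFL pumping lemma.

- {a^n b^m : n ≠ m, n,m ≥ 0} is context-free (but not regular)
  • Can be shown non-regular with the regular pumping lemma
  • After pumping a's, we can make n = m

- {ww : w ∈ {a,b}*} is NOT context-free
  • Requires the CFL pumping lemma to prove
  • Cannot verify equality of two arbitrary substrings

The CFL pumping lemma is "stronger" in that it can prove non-membership
in the larger class of context-free languages.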